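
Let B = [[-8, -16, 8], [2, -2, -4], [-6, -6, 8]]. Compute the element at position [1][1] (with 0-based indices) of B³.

Characteristic polynomial: s^3 + 2s^2 - 8s = s(s - 2)(s + 4), so the eigenvalues are -4, 0, 2.
s=0: eigenvector (5, -1, 3).
s=2: eigenvector (-4, 1, -3).
s=-4: eigenvector (2, 0, 1).
P = [[5, -4, 2], [-1, 1, 0], [3, -3, 1]], D = diag(0, 2, -4), P⁻¹ = [[1, -2, -2], [1, -1, -2], [0, 3, 1]].
B³ = P·diag(0, 8, -64)·P⁻¹ = [[-32, -352, -64], [8, -8, -16], [-24, -168, -16]].
The requested entry is -8.

-8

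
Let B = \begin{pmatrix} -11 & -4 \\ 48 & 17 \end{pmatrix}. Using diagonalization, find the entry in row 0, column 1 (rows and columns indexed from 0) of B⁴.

-624

Characteristic polynomial: s^2 - 6s + 5 = (s - 5)(s - 1), so the eigenvalues are 1, 5.
s=1: eigenvector (1, -3).
s=5: eigenvector (-1, 4).
P = [[1, -1], [-3, 4]], D = diag(1, 5), P⁻¹ = [[4, 1], [3, 1]].
B⁴ = P·diag(1, 625)·P⁻¹ = [[-1871, -624], [7488, 2497]].
The requested entry is -624.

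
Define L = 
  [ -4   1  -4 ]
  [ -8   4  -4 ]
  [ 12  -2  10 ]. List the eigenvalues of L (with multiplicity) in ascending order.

Characteristic polynomial: p(μ) = μ^3 - 10μ^2 + 32μ - 32 = (μ - 4)^2(μ - 2).
Roots (with multiplicity): 2, 4, 4.

2, 4, 4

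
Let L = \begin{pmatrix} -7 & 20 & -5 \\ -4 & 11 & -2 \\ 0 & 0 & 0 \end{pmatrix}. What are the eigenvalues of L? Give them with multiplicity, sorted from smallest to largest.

Characteristic polynomial: p(t) = t^3 - 4t^2 + 3t = t(t - 3)(t - 1).
Roots (with multiplicity): 0, 1, 3.

0, 1, 3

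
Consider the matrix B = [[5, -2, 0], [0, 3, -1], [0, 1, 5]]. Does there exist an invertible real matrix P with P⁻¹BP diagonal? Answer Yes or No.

No

Characteristic polynomial: p(r) = r^3 - 13r^2 + 56r - 80 = (r - 5)(r - 4)^2.
r = 4 has algebraic multiplicity 2; rank(B − 4I) = 2, so geometric multiplicity = 1.
Geometric multiplicity < algebraic multiplicity, so B is not diagonalizable.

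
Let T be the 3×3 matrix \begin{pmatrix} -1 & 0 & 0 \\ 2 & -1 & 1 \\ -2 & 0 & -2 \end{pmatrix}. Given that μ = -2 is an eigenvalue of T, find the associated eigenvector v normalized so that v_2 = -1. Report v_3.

T + 2I = [[1, 0, 0], [2, 1, 1], [-2, 0, 0]].
Solving (T + 2I)v = 0 gives the eigenspace spanned by (0, -1, 1).
With v_2 = -1, v = (0, -1, 1), so v_3 = 1.

1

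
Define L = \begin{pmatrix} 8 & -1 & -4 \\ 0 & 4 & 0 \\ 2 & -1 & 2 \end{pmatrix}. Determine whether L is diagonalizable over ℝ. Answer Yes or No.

No

Characteristic polynomial: p(μ) = μ^3 - 14μ^2 + 64μ - 96 = (μ - 6)(μ - 4)^2.
μ = 4 has algebraic multiplicity 2; rank(L − 4I) = 2, so geometric multiplicity = 1.
Geometric multiplicity < algebraic multiplicity, so L is not diagonalizable.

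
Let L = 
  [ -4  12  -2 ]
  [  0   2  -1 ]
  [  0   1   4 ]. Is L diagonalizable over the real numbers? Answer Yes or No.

Characteristic polynomial: p(t) = t^3 - 2t^2 - 15t + 36 = (t - 3)^2(t + 4).
t = 3 has algebraic multiplicity 2; rank(L − 3I) = 2, so geometric multiplicity = 1.
Geometric multiplicity < algebraic multiplicity, so L is not diagonalizable.

No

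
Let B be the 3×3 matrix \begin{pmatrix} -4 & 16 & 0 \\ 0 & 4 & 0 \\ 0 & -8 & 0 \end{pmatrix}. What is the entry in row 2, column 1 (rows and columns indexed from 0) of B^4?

-512

Characteristic polynomial: μ^3 - 16μ = μ(μ - 4)(μ + 4), so the eigenvalues are -4, 0, 4.
μ=-4: eigenvector (1, 0, 0).
μ=4: eigenvector (2, 1, -2).
μ=0: eigenvector (0, 0, 1).
P = [[1, 2, 0], [0, 1, 0], [0, -2, 1]], D = diag(-4, 4, 0), P⁻¹ = [[1, -2, 0], [0, 1, 0], [0, 2, 1]].
B⁴ = P·diag(256, 256, 0)·P⁻¹ = [[256, 0, 0], [0, 256, 0], [0, -512, 0]].
The requested entry is -512.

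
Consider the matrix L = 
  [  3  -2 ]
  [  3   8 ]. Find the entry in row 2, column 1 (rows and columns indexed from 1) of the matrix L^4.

2013

Characteristic polynomial: s^2 - 11s + 30 = (s - 6)(s - 5), so the eigenvalues are 5, 6.
s=5: eigenvector (1, -1).
s=6: eigenvector (-2, 3).
P = [[1, -2], [-1, 3]], D = diag(5, 6), P⁻¹ = [[3, 2], [1, 1]].
L⁴ = P·diag(625, 1296)·P⁻¹ = [[-717, -1342], [2013, 2638]].
The requested entry is 2013.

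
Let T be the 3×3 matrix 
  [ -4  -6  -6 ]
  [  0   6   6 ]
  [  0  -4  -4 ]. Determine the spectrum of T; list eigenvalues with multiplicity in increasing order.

Characteristic polynomial: p(λ) = λ^3 + 2λ^2 - 8λ = λ(λ - 2)(λ + 4).
Roots (with multiplicity): -4, 0, 2.

-4, 0, 2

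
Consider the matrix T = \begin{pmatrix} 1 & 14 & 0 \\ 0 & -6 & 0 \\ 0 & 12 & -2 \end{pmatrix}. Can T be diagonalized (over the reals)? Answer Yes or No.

Yes

Characteristic polynomial: p(r) = r^3 + 7r^2 + 4r - 12 = (r - 1)(r + 2)(r + 6).
All 3 eigenvalues are distinct, so T is diagonalizable.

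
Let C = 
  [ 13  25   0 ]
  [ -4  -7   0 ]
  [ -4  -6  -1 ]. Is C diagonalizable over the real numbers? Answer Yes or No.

Characteristic polynomial: p(λ) = λ^3 - 5λ^2 + 3λ + 9 = (λ - 3)^2(λ + 1).
λ = 3 has algebraic multiplicity 2; rank(C − 3I) = 2, so geometric multiplicity = 1.
Geometric multiplicity < algebraic multiplicity, so C is not diagonalizable.

No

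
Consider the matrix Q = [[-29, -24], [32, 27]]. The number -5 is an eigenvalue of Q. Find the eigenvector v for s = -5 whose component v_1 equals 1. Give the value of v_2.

-1

Q + 5I = [[-24, -24], [32, 32]].
Solving (Q + 5I)v = 0 gives the eigenspace spanned by (1, -1).
With v_1 = 1, v = (1, -1), so v_2 = -1.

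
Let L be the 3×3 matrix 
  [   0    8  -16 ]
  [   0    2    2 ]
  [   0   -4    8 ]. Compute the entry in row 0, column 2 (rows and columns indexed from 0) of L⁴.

-4672

Characteristic polynomial: t^3 - 10t^2 + 24t = t(t - 6)(t - 4), so the eigenvalues are 0, 4, 6.
t=0: eigenvector (1, 0, 0).
t=6: eigenvector (-4, 1, 2).
t=4: eigenvector (2, -1, -1).
P = [[1, -4, 2], [0, 1, -1], [0, 2, -1]], D = diag(0, 6, 4), P⁻¹ = [[1, 0, 2], [0, -1, 1], [0, -2, 1]].
L⁴ = P·diag(0, 1296, 256)·P⁻¹ = [[0, 4160, -4672], [0, -784, 1040], [0, -2080, 2336]].
The requested entry is -4672.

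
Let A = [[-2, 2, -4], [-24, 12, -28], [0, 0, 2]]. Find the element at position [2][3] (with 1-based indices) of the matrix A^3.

-2320

Characteristic polynomial: μ^3 - 12μ^2 + 44μ - 48 = (μ - 6)(μ - 4)(μ - 2), so the eigenvalues are 2, 4, 6.
μ=4: eigenvector (1, 3, 0).
μ=6: eigenvector (1, 4, 0).
μ=2: eigenvector (-2, -2, 1).
P = [[1, 1, -2], [3, 4, -2], [0, 0, 1]], D = diag(4, 6, 2), P⁻¹ = [[4, -1, 6], [-3, 1, -4], [0, 0, 1]].
A³ = P·diag(64, 216, 8)·P⁻¹ = [[-392, 152, -496], [-1824, 672, -2320], [0, 0, 8]].
The requested entry is -2320.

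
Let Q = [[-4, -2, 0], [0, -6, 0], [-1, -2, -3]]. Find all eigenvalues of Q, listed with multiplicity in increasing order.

-6, -4, -3

Characteristic polynomial: p(μ) = μ^3 + 13μ^2 + 54μ + 72 = (μ + 3)(μ + 4)(μ + 6).
Roots (with multiplicity): -6, -4, -3.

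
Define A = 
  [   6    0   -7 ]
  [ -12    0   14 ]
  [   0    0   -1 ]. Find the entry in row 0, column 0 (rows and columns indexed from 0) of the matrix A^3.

Characteristic polynomial: s^3 - 5s^2 - 6s = s(s - 6)(s + 1), so the eigenvalues are -1, 0, 6.
s=6: eigenvector (1, -2, 0).
s=0: eigenvector (0, 1, 0).
s=-1: eigenvector (1, -2, 1).
P = [[1, 0, 1], [-2, 1, -2], [0, 0, 1]], D = diag(6, 0, -1), P⁻¹ = [[1, 0, -1], [2, 1, 0], [0, 0, 1]].
A³ = P·diag(216, 0, -1)·P⁻¹ = [[216, 0, -217], [-432, 0, 434], [0, 0, -1]].
The requested entry is 216.

216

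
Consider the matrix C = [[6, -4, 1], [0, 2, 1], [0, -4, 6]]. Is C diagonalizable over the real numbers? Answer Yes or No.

Characteristic polynomial: p(λ) = λ^3 - 14λ^2 + 64λ - 96 = (λ - 6)(λ - 4)^2.
λ = 4 has algebraic multiplicity 2; rank(C − 4I) = 2, so geometric multiplicity = 1.
Geometric multiplicity < algebraic multiplicity, so C is not diagonalizable.

No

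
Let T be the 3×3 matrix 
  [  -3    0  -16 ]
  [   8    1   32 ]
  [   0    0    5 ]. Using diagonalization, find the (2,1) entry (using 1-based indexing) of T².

Characteristic polynomial: r^3 - 3r^2 - 13r + 15 = (r - 5)(r - 1)(r + 3), so the eigenvalues are -3, 1, 5.
r=5: eigenvector (-2, 4, 1).
r=1: eigenvector (0, 1, 0).
r=-3: eigenvector (1, -2, 0).
P = [[-2, 0, 1], [4, 1, -2], [1, 0, 0]], D = diag(5, 1, -3), P⁻¹ = [[0, 0, 1], [2, 1, 0], [1, 0, 2]].
T² = P·diag(25, 1, 9)·P⁻¹ = [[9, 0, -32], [-16, 1, 64], [0, 0, 25]].
The requested entry is -16.

-16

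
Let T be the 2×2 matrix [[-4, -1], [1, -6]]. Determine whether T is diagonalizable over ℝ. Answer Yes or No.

Characteristic polynomial: p(s) = s^2 + 10s + 25 = (s + 5)^2.
s = -5 has algebraic multiplicity 2; rank(T + 5I) = 1, so geometric multiplicity = 1.
Geometric multiplicity < algebraic multiplicity, so T is not diagonalizable.

No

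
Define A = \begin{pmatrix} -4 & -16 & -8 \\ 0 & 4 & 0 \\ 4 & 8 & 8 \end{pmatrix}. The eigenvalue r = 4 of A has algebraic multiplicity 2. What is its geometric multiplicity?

2

A − 4I = [[-8, -16, -8], [0, 0, 0], [4, 8, 4]].
This matrix has rank 1, so its null space has dimension 3 − 1 = 2.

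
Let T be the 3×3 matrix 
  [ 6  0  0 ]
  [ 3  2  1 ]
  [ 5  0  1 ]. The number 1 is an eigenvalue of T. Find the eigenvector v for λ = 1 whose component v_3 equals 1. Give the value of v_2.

-1

T − 1I = [[5, 0, 0], [3, 1, 1], [5, 0, 0]].
Solving (T − 1I)v = 0 gives the eigenspace spanned by (0, -1, 1).
With v_3 = 1, v = (0, -1, 1), so v_2 = -1.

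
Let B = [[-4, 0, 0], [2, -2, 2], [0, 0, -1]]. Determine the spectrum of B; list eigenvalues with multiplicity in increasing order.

Characteristic polynomial: p(μ) = μ^3 + 7μ^2 + 14μ + 8 = (μ + 1)(μ + 2)(μ + 4).
Roots (with multiplicity): -4, -2, -1.

-4, -2, -1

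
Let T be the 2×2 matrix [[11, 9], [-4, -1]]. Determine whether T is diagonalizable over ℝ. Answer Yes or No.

No

Characteristic polynomial: p(s) = s^2 - 10s + 25 = (s - 5)^2.
s = 5 has algebraic multiplicity 2; rank(T − 5I) = 1, so geometric multiplicity = 1.
Geometric multiplicity < algebraic multiplicity, so T is not diagonalizable.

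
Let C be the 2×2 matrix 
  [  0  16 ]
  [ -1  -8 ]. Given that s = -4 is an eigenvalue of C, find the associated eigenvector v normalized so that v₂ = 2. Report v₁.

C + 4I = [[4, 16], [-1, -4]].
Solving (C + 4I)v = 0 gives the eigenspace spanned by (-8, 2).
With v₂ = 2, v = (-8, 2), so v₁ = -8.

-8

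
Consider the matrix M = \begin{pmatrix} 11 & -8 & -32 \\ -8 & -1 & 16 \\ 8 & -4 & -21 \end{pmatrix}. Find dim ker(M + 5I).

2

M + 5I = [[16, -8, -32], [-8, 4, 16], [8, -4, -16]].
This matrix has rank 1, so its null space has dimension 3 − 1 = 2.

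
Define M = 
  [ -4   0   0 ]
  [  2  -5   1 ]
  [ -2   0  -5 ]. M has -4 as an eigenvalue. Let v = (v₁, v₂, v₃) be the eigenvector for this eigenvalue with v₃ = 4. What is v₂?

0

M + 4I = [[0, 0, 0], [2, -1, 1], [-2, 0, -1]].
Solving (M + 4I)v = 0 gives the eigenspace spanned by (-2, 0, 4).
With v₃ = 4, v = (-2, 0, 4), so v₂ = 0.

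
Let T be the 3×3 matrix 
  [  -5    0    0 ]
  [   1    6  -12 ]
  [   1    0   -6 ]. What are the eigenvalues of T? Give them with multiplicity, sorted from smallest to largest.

Characteristic polynomial: p(μ) = μ^3 + 5μ^2 - 36μ - 180 = (μ - 6)(μ + 5)(μ + 6).
Roots (with multiplicity): -6, -5, 6.

-6, -5, 6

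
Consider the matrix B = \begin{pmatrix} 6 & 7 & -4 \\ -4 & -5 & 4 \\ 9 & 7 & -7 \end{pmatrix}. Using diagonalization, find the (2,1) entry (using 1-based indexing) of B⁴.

Characteristic polynomial: s^3 + 6s^2 - s - 30 = (s - 2)(s + 3)(s + 5), so the eigenvalues are -5, -3, 2.
s=2: eigenvector (1, 0, 1).
s=-5: eigenvector (-1, 1, -1).
s=-3: eigenvector (-2, 2, -1).
P = [[1, -1, -2], [0, 1, 2], [1, -1, -1]], D = diag(2, -5, -3), P⁻¹ = [[1, 1, 0], [2, 1, -2], [-1, 0, 1]].
B⁴ = P·diag(16, 625, 81)·P⁻¹ = [[-1072, -609, 1088], [1088, 625, -1088], [-1153, -609, 1169]].
The requested entry is 1088.

1088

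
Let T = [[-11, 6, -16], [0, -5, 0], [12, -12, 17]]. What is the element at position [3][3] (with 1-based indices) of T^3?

Characteristic polynomial: λ^3 - λ^2 - 25λ + 25 = (λ - 5)(λ - 1)(λ + 5), so the eigenvalues are -5, 1, 5.
λ=-5: eigenvector (1, 1, 0).
λ=5: eigenvector (-1, 0, 1).
λ=1: eigenvector (-4, 0, 3).
P = [[1, -1, -4], [1, 0, 0], [0, 1, 3]], D = diag(-5, 5, 1), P⁻¹ = [[0, 1, 0], [3, -3, 4], [-1, 1, -1]].
T³ = P·diag(-125, 125, 1)·P⁻¹ = [[-371, 246, -496], [0, -125, 0], [372, -372, 497]].
The requested entry is 497.

497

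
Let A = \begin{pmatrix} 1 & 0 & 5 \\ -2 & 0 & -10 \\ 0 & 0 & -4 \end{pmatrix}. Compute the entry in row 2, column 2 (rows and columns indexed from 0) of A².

Characteristic polynomial: r^3 + 3r^2 - 4r = r(r - 1)(r + 4), so the eigenvalues are -4, 0, 1.
r=1: eigenvector (1, -2, 0).
r=0: eigenvector (0, 1, 0).
r=-4: eigenvector (-1, 2, 1).
P = [[1, 0, -1], [-2, 1, 2], [0, 0, 1]], D = diag(1, 0, -4), P⁻¹ = [[1, 0, 1], [2, 1, 0], [0, 0, 1]].
A² = P·diag(1, 0, 16)·P⁻¹ = [[1, 0, -15], [-2, 0, 30], [0, 0, 16]].
The requested entry is 16.

16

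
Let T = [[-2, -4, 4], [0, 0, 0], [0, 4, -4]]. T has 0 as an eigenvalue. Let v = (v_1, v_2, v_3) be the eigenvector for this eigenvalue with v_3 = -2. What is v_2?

-2

T = [[-2, -4, 4], [0, 0, 0], [0, 4, -4]].
Solving (T)v = 0 gives the eigenspace spanned by (0, -2, -2).
With v_3 = -2, v = (0, -2, -2), so v_2 = -2.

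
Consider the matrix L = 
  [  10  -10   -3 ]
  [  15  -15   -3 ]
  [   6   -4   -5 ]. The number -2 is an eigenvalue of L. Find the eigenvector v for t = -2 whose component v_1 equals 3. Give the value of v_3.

2

L + 2I = [[12, -10, -3], [15, -13, -3], [6, -4, -3]].
Solving (L + 2I)v = 0 gives the eigenspace spanned by (3, 3, 2).
With v_1 = 3, v = (3, 3, 2), so v_3 = 2.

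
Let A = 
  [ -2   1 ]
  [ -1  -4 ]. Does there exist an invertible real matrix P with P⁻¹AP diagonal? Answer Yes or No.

Characteristic polynomial: p(r) = r^2 + 6r + 9 = (r + 3)^2.
r = -3 has algebraic multiplicity 2; rank(A + 3I) = 1, so geometric multiplicity = 1.
Geometric multiplicity < algebraic multiplicity, so A is not diagonalizable.

No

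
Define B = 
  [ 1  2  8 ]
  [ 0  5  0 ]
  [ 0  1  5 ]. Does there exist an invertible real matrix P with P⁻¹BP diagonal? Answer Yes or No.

No

Characteristic polynomial: p(μ) = μ^3 - 11μ^2 + 35μ - 25 = (μ - 5)^2(μ - 1).
μ = 5 has algebraic multiplicity 2; rank(B − 5I) = 2, so geometric multiplicity = 1.
Geometric multiplicity < algebraic multiplicity, so B is not diagonalizable.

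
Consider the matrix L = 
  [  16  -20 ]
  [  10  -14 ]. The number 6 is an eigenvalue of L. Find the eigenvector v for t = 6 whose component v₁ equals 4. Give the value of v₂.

L − 6I = [[10, -20], [10, -20]].
Solving (L − 6I)v = 0 gives the eigenspace spanned by (4, 2).
With v₁ = 4, v = (4, 2), so v₂ = 2.

2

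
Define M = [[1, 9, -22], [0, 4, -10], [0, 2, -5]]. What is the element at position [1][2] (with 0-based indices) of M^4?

10

Characteristic polynomial: s^3 - s = s(s - 1)(s + 1), so the eigenvalues are -1, 0, 1.
s=1: eigenvector (1, 0, 0).
s=0: eigenvector (-1, 5, 2).
s=-1: eigenvector (2, 2, 1).
P = [[1, -1, 2], [0, 5, 2], [0, 2, 1]], D = diag(1, 0, -1), P⁻¹ = [[1, 5, -12], [0, 1, -2], [0, -2, 5]].
M⁴ = P·diag(1, 0, 1)·P⁻¹ = [[1, 1, -2], [0, -4, 10], [0, -2, 5]].
The requested entry is 10.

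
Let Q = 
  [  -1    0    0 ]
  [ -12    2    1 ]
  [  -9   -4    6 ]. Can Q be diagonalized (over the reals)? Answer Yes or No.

Characteristic polynomial: p(r) = r^3 - 7r^2 + 8r + 16 = (r - 4)^2(r + 1).
r = 4 has algebraic multiplicity 2; rank(Q − 4I) = 2, so geometric multiplicity = 1.
Geometric multiplicity < algebraic multiplicity, so Q is not diagonalizable.

No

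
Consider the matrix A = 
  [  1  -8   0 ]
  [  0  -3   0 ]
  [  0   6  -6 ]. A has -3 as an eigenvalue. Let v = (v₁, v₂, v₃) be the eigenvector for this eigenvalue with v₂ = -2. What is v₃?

-4

A + 3I = [[4, -8, 0], [0, 0, 0], [0, 6, -3]].
Solving (A + 3I)v = 0 gives the eigenspace spanned by (-4, -2, -4).
With v₂ = -2, v = (-4, -2, -4), so v₃ = -4.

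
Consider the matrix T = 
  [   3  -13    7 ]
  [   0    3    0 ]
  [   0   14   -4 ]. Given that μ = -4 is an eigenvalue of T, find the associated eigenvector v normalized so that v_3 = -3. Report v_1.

3

T + 4I = [[7, -13, 7], [0, 7, 0], [0, 14, 0]].
Solving (T + 4I)v = 0 gives the eigenspace spanned by (3, 0, -3).
With v_3 = -3, v = (3, 0, -3), so v_1 = 3.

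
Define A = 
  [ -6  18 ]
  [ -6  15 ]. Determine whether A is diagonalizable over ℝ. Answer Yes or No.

Yes

Characteristic polynomial: p(r) = r^2 - 9r + 18 = (r - 6)(r - 3).
All 2 eigenvalues are distinct, so A is diagonalizable.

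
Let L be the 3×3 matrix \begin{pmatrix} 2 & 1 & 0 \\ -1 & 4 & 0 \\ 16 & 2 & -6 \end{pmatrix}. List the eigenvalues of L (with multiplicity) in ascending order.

-6, 3, 3

Characteristic polynomial: p(t) = t^3 - 27t + 54 = (t - 3)^2(t + 6).
Roots (with multiplicity): -6, 3, 3.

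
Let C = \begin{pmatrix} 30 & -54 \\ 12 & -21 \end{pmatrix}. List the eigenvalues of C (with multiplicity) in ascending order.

3, 6

Characteristic polynomial: p(s) = s^2 - 9s + 18 = (s - 6)(s - 3).
Roots (with multiplicity): 3, 6.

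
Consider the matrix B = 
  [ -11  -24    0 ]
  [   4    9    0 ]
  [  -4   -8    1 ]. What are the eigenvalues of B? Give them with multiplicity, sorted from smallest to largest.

Characteristic polynomial: p(μ) = μ^3 + μ^2 - 5μ + 3 = (μ - 1)^2(μ + 3).
Roots (with multiplicity): -3, 1, 1.

-3, 1, 1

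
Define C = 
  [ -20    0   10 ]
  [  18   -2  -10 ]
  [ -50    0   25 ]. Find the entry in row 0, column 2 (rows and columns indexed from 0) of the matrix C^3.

250

Characteristic polynomial: r^3 - 3r^2 - 10r = r(r - 5)(r + 2), so the eigenvalues are -2, 0, 5.
r=0: eigenvector (1, -1, 2).
r=-2: eigenvector (0, 1, 0).
r=5: eigenvector (2, -2, 5).
P = [[1, 0, 2], [-1, 1, -2], [2, 0, 5]], D = diag(0, -2, 5), P⁻¹ = [[5, 0, -2], [1, 1, 0], [-2, 0, 1]].
C³ = P·diag(0, -8, 125)·P⁻¹ = [[-500, 0, 250], [492, -8, -250], [-1250, 0, 625]].
The requested entry is 250.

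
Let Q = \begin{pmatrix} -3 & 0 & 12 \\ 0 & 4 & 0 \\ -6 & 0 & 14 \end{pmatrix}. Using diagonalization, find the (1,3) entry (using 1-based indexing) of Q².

132

Characteristic polynomial: t^3 - 15t^2 + 74t - 120 = (t - 6)(t - 5)(t - 4), so the eigenvalues are 4, 5, 6.
t=5: eigenvector (-3, 0, -2).
t=4: eigenvector (0, 1, 0).
t=6: eigenvector (-4, 0, -3).
P = [[-3, 0, -4], [0, 1, 0], [-2, 0, -3]], D = diag(5, 4, 6), P⁻¹ = [[-3, 0, 4], [0, 1, 0], [2, 0, -3]].
Q² = P·diag(25, 16, 36)·P⁻¹ = [[-63, 0, 132], [0, 16, 0], [-66, 0, 124]].
The requested entry is 132.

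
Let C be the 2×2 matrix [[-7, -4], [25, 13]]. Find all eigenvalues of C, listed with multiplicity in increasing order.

3, 3

Characteristic polynomial: p(μ) = μ^2 - 6μ + 9 = (μ - 3)^2.
Roots (with multiplicity): 3, 3.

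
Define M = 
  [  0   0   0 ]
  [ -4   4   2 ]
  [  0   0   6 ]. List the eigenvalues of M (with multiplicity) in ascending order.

Characteristic polynomial: p(s) = s^3 - 10s^2 + 24s = s(s - 6)(s - 4).
Roots (with multiplicity): 0, 4, 6.

0, 4, 6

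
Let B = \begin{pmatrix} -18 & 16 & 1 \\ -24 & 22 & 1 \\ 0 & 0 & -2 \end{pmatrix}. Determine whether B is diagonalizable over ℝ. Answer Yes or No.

No

Characteristic polynomial: p(t) = t^3 - 2t^2 - 20t - 24 = (t - 6)(t + 2)^2.
t = -2 has algebraic multiplicity 2; rank(B + 2I) = 2, so geometric multiplicity = 1.
Geometric multiplicity < algebraic multiplicity, so B is not diagonalizable.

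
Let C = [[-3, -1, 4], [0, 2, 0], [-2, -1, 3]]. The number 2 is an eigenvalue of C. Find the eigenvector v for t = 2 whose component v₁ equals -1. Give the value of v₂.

C − 2I = [[-5, -1, 4], [0, 0, 0], [-2, -1, 1]].
Solving (C − 2I)v = 0 gives the eigenspace spanned by (-1, 1, -1).
With v₁ = -1, v = (-1, 1, -1), so v₂ = 1.

1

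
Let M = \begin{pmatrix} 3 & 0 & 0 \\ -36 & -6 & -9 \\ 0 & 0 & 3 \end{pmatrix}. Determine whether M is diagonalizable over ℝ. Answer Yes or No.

Yes

Characteristic polynomial: p(t) = t^3 - 27t + 54 = (t - 3)^2(t + 6).
t = 3 has algebraic multiplicity 2; rank(M − 3I) = 1, so geometric multiplicity = 2.
Every eigenvalue has geometric = algebraic multiplicity, so M is diagonalizable.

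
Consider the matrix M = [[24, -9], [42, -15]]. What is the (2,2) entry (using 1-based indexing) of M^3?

-1107

Characteristic polynomial: t^2 - 9t + 18 = (t - 6)(t - 3), so the eigenvalues are 3, 6.
t=6: eigenvector (1, 2).
t=3: eigenvector (3, 7).
P = [[1, 3], [2, 7]], D = diag(6, 3), P⁻¹ = [[7, -3], [-2, 1]].
M³ = P·diag(216, 27)·P⁻¹ = [[1350, -567], [2646, -1107]].
The requested entry is -1107.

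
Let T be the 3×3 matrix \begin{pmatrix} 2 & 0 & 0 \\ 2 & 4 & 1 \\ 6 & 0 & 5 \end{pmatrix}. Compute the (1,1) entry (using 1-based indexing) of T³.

Characteristic polynomial: r^3 - 11r^2 + 38r - 40 = (r - 5)(r - 4)(r - 2), so the eigenvalues are 2, 4, 5.
r=2: eigenvector (1, 0, -2).
r=4: eigenvector (0, 1, 0).
r=5: eigenvector (0, 1, 1).
P = [[1, 0, 0], [0, 1, 1], [-2, 0, 1]], D = diag(2, 4, 5), P⁻¹ = [[1, 0, 0], [-2, 1, -1], [2, 0, 1]].
T³ = P·diag(8, 64, 125)·P⁻¹ = [[8, 0, 0], [122, 64, 61], [234, 0, 125]].
The requested entry is 8.

8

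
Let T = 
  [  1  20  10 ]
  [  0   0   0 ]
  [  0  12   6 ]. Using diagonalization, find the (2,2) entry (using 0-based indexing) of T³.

216

Characteristic polynomial: s^3 - 7s^2 + 6s = s(s - 6)(s - 1), so the eigenvalues are 0, 1, 6.
s=1: eigenvector (1, 0, 0).
s=0: eigenvector (0, 1, -2).
s=6: eigenvector (2, 0, 1).
P = [[1, 0, 2], [0, 1, 0], [0, -2, 1]], D = diag(1, 0, 6), P⁻¹ = [[1, -4, -2], [0, 1, 0], [0, 2, 1]].
T³ = P·diag(1, 0, 216)·P⁻¹ = [[1, 860, 430], [0, 0, 0], [0, 432, 216]].
The requested entry is 216.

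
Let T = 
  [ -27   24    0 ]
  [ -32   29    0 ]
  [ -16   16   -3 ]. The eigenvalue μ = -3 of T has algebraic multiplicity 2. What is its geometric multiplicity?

T + 3I = [[-24, 24, 0], [-32, 32, 0], [-16, 16, 0]].
This matrix has rank 1, so its null space has dimension 3 − 1 = 2.

2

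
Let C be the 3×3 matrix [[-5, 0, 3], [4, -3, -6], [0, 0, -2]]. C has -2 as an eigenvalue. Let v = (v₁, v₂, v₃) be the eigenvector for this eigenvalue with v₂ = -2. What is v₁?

C + 2I = [[-3, 0, 3], [4, -1, -6], [0, 0, 0]].
Solving (C + 2I)v = 0 gives the eigenspace spanned by (1, -2, 1).
With v₂ = -2, v = (1, -2, 1), so v₁ = 1.

1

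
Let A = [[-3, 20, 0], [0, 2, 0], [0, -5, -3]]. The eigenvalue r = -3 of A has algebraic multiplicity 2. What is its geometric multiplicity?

A + 3I = [[0, 20, 0], [0, 5, 0], [0, -5, 0]].
This matrix has rank 1, so its null space has dimension 3 − 1 = 2.

2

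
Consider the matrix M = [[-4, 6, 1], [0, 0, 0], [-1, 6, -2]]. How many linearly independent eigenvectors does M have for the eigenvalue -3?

1

M + 3I = [[-1, 6, 1], [0, 3, 0], [-1, 6, 1]].
This matrix has rank 2, so its null space has dimension 3 − 2 = 1.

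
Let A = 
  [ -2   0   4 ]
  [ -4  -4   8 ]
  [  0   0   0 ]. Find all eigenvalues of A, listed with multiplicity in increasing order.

Characteristic polynomial: p(r) = r^3 + 6r^2 + 8r = r(r + 2)(r + 4).
Roots (with multiplicity): -4, -2, 0.

-4, -2, 0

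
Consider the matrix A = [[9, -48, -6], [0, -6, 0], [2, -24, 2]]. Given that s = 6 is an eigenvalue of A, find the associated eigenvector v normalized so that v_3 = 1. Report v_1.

A − 6I = [[3, -48, -6], [0, -12, 0], [2, -24, -4]].
Solving (A − 6I)v = 0 gives the eigenspace spanned by (2, 0, 1).
With v_3 = 1, v = (2, 0, 1), so v_1 = 2.

2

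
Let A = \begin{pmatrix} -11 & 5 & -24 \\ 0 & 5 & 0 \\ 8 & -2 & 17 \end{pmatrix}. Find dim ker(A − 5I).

A − 5I = [[-16, 5, -24], [0, 0, 0], [8, -2, 12]].
This matrix has rank 2, so its null space has dimension 3 − 2 = 1.

1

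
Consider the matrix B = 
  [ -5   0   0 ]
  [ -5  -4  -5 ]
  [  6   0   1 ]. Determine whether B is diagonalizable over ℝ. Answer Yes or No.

Characteristic polynomial: p(t) = t^3 + 8t^2 + 11t - 20 = (t - 1)(t + 4)(t + 5).
All 3 eigenvalues are distinct, so B is diagonalizable.

Yes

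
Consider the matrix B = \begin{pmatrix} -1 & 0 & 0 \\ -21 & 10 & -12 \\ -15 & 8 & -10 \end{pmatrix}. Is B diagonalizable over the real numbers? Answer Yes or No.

Characteristic polynomial: p(r) = r^3 + r^2 - 4r - 4 = (r - 2)(r + 1)(r + 2).
All 3 eigenvalues are distinct, so B is diagonalizable.

Yes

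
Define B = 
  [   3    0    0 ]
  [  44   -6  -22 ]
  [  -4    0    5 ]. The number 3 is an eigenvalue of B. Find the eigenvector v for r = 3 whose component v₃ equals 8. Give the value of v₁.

4

B − 3I = [[0, 0, 0], [44, -9, -22], [-4, 0, 2]].
Solving (B − 3I)v = 0 gives the eigenspace spanned by (4, 0, 8).
With v₃ = 8, v = (4, 0, 8), so v₁ = 4.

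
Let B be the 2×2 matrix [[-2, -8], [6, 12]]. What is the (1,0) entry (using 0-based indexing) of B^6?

127680

Characteristic polynomial: λ^2 - 10λ + 24 = (λ - 6)(λ - 4), so the eigenvalues are 4, 6.
λ=4: eigenvector (4, -3).
λ=6: eigenvector (-1, 1).
P = [[4, -1], [-3, 1]], D = diag(4, 6), P⁻¹ = [[1, 1], [3, 4]].
B⁶ = P·diag(4096, 46656)·P⁻¹ = [[-123584, -170240], [127680, 174336]].
The requested entry is 127680.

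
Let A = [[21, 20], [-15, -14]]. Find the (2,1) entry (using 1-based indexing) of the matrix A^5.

-23325

Characteristic polynomial: λ^2 - 7λ + 6 = (λ - 6)(λ - 1), so the eigenvalues are 1, 6.
λ=6: eigenvector (4, -3).
λ=1: eigenvector (-1, 1).
P = [[4, -1], [-3, 1]], D = diag(6, 1), P⁻¹ = [[1, 1], [3, 4]].
A⁵ = P·diag(7776, 1)·P⁻¹ = [[31101, 31100], [-23325, -23324]].
The requested entry is -23325.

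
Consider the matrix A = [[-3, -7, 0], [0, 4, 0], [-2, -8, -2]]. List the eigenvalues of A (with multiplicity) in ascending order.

Characteristic polynomial: p(μ) = μ^3 + μ^2 - 14μ - 24 = (μ - 4)(μ + 2)(μ + 3).
Roots (with multiplicity): -3, -2, 4.

-3, -2, 4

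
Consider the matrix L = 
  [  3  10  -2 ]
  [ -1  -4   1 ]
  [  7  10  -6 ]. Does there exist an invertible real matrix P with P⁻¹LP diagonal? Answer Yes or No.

No

Characteristic polynomial: p(μ) = μ^3 + 7μ^2 + 8μ - 16 = (μ - 1)(μ + 4)^2.
μ = -4 has algebraic multiplicity 2; rank(L + 4I) = 2, so geometric multiplicity = 1.
Geometric multiplicity < algebraic multiplicity, so L is not diagonalizable.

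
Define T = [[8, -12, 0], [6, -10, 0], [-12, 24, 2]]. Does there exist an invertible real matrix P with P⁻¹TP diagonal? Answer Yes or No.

Characteristic polynomial: p(s) = s^3 - 12s + 16 = (s - 2)^2(s + 4).
s = 2 has algebraic multiplicity 2; rank(T − 2I) = 1, so geometric multiplicity = 2.
Every eigenvalue has geometric = algebraic multiplicity, so T is diagonalizable.

Yes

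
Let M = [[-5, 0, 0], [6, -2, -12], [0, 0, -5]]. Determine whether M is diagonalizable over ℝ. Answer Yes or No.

Yes

Characteristic polynomial: p(s) = s^3 + 12s^2 + 45s + 50 = (s + 2)(s + 5)^2.
s = -5 has algebraic multiplicity 2; rank(M + 5I) = 1, so geometric multiplicity = 2.
Every eigenvalue has geometric = algebraic multiplicity, so M is diagonalizable.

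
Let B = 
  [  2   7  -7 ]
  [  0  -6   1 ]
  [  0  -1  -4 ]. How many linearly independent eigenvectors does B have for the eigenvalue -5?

1

B + 5I = [[7, 7, -7], [0, -1, 1], [0, -1, 1]].
This matrix has rank 2, so its null space has dimension 3 − 2 = 1.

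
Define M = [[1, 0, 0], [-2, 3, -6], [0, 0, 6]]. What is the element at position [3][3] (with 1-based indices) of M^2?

Characteristic polynomial: s^3 - 10s^2 + 27s - 18 = (s - 6)(s - 3)(s - 1), so the eigenvalues are 1, 3, 6.
s=3: eigenvector (0, 1, 0).
s=1: eigenvector (1, 1, 0).
s=6: eigenvector (0, -2, 1).
P = [[0, 1, 0], [1, 1, -2], [0, 0, 1]], D = diag(3, 1, 6), P⁻¹ = [[-1, 1, 2], [1, 0, 0], [0, 0, 1]].
M² = P·diag(9, 1, 36)·P⁻¹ = [[1, 0, 0], [-8, 9, -54], [0, 0, 36]].
The requested entry is 36.

36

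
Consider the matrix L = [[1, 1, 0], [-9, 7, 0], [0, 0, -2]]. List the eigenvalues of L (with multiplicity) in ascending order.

-2, 4, 4

Characteristic polynomial: p(s) = s^3 - 6s^2 + 32 = (s - 4)^2(s + 2).
Roots (with multiplicity): -2, 4, 4.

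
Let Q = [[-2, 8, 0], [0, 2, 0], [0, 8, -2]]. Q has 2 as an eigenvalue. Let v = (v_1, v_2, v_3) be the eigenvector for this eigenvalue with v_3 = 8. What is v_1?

Q − 2I = [[-4, 8, 0], [0, 0, 0], [0, 8, -4]].
Solving (Q − 2I)v = 0 gives the eigenspace spanned by (8, 4, 8).
With v_3 = 8, v = (8, 4, 8), so v_1 = 8.

8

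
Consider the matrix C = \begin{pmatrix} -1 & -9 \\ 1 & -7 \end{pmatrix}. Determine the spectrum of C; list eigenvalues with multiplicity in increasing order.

-4, -4

Characteristic polynomial: p(λ) = λ^2 + 8λ + 16 = (λ + 4)^2.
Roots (with multiplicity): -4, -4.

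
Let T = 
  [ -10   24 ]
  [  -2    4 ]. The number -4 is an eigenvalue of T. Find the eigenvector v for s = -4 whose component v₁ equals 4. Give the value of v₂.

1

T + 4I = [[-6, 24], [-2, 8]].
Solving (T + 4I)v = 0 gives the eigenspace spanned by (4, 1).
With v₁ = 4, v = (4, 1), so v₂ = 1.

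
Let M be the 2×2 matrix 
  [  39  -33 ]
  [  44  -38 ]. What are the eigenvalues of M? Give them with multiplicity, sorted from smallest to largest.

Characteristic polynomial: p(s) = s^2 - s - 30 = (s - 6)(s + 5).
Roots (with multiplicity): -5, 6.

-5, 6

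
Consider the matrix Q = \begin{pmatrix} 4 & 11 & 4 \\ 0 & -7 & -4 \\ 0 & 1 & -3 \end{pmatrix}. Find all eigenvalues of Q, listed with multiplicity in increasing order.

-5, -5, 4

Characteristic polynomial: p(λ) = λ^3 + 6λ^2 - 15λ - 100 = (λ - 4)(λ + 5)^2.
Roots (with multiplicity): -5, -5, 4.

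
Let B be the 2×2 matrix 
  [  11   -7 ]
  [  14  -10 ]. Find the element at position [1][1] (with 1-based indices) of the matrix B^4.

431

Characteristic polynomial: λ^2 - λ - 12 = (λ - 4)(λ + 3), so the eigenvalues are -3, 4.
λ=4: eigenvector (1, 1).
λ=-3: eigenvector (-1, -2).
P = [[1, -1], [1, -2]], D = diag(4, -3), P⁻¹ = [[2, -1], [1, -1]].
B⁴ = P·diag(256, 81)·P⁻¹ = [[431, -175], [350, -94]].
The requested entry is 431.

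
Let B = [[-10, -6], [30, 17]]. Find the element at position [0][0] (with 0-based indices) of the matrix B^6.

Characteristic polynomial: r^2 - 7r + 10 = (r - 5)(r - 2), so the eigenvalues are 2, 5.
r=2: eigenvector (1, -2).
r=5: eigenvector (-2, 5).
P = [[1, -2], [-2, 5]], D = diag(2, 5), P⁻¹ = [[5, 2], [2, 1]].
B⁶ = P·diag(64, 15625)·P⁻¹ = [[-62180, -31122], [155610, 77869]].
The requested entry is -62180.

-62180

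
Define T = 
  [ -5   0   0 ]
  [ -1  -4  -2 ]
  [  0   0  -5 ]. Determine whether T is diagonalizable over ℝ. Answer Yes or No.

Characteristic polynomial: p(r) = r^3 + 14r^2 + 65r + 100 = (r + 4)(r + 5)^2.
r = -5 has algebraic multiplicity 2; rank(T + 5I) = 1, so geometric multiplicity = 2.
Every eigenvalue has geometric = algebraic multiplicity, so T is diagonalizable.

Yes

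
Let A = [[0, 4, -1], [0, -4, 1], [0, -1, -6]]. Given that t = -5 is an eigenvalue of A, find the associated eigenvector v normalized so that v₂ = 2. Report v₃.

A + 5I = [[5, 4, -1], [0, 1, 1], [0, -1, -1]].
Solving (A + 5I)v = 0 gives the eigenspace spanned by (-2, 2, -2).
With v₂ = 2, v = (-2, 2, -2), so v₃ = -2.

-2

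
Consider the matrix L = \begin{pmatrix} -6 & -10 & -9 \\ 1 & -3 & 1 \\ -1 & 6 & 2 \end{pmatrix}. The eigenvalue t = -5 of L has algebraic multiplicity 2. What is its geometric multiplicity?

L + 5I = [[-1, -10, -9], [1, 2, 1], [-1, 6, 7]].
This matrix has rank 2, so its null space has dimension 3 − 2 = 1.

1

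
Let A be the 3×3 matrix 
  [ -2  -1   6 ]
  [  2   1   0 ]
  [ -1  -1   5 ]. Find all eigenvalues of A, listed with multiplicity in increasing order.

-1, 2, 3

Characteristic polynomial: p(t) = t^3 - 4t^2 + t + 6 = (t - 3)(t - 2)(t + 1).
Roots (with multiplicity): -1, 2, 3.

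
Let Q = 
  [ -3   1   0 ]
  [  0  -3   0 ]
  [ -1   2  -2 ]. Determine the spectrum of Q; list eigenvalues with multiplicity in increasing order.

-3, -3, -2

Characteristic polynomial: p(λ) = λ^3 + 8λ^2 + 21λ + 18 = (λ + 2)(λ + 3)^2.
Roots (with multiplicity): -3, -3, -2.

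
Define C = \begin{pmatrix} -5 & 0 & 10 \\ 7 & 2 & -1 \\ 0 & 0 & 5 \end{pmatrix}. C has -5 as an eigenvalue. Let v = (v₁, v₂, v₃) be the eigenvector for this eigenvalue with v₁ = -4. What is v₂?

C + 5I = [[0, 0, 10], [7, 7, -1], [0, 0, 10]].
Solving (C + 5I)v = 0 gives the eigenspace spanned by (-4, 4, 0).
With v₁ = -4, v = (-4, 4, 0), so v₂ = 4.

4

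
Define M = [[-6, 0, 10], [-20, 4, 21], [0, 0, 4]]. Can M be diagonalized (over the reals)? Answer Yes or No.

No

Characteristic polynomial: p(r) = r^3 - 2r^2 - 32r + 96 = (r - 4)^2(r + 6).
r = 4 has algebraic multiplicity 2; rank(M − 4I) = 2, so geometric multiplicity = 1.
Geometric multiplicity < algebraic multiplicity, so M is not diagonalizable.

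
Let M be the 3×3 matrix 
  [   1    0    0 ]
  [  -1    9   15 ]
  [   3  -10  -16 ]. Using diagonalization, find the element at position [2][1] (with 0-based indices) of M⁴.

2590

Characteristic polynomial: s^3 + 6s^2 - s - 6 = (s - 1)(s + 1)(s + 6), so the eigenvalues are -6, -1, 1.
s=1: eigenvector (1, 2, -1).
s=-1: eigenvector (0, 3, -2).
s=-6: eigenvector (0, -1, 1).
P = [[1, 0, 0], [2, 3, -1], [-1, -2, 1]], D = diag(1, -1, -6), P⁻¹ = [[1, 0, 0], [-1, 1, 1], [-1, 2, 3]].
M⁴ = P·diag(1, 1, 1296)·P⁻¹ = [[1, 0, 0], [1295, -2589, -3885], [-1295, 2590, 3886]].
The requested entry is 2590.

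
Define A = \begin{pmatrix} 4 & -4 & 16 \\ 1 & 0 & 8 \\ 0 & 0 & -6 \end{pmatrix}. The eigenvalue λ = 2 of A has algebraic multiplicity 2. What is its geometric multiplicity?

A − 2I = [[2, -4, 16], [1, -2, 8], [0, 0, -8]].
This matrix has rank 2, so its null space has dimension 3 − 2 = 1.

1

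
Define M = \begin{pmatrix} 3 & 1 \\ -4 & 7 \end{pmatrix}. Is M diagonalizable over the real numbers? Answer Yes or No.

Characteristic polynomial: p(t) = t^2 - 10t + 25 = (t - 5)^2.
t = 5 has algebraic multiplicity 2; rank(M − 5I) = 1, so geometric multiplicity = 1.
Geometric multiplicity < algebraic multiplicity, so M is not diagonalizable.

No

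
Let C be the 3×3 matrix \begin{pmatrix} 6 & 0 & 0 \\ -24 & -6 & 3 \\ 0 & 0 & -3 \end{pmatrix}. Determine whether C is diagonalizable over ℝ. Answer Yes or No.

Yes

Characteristic polynomial: p(r) = r^3 + 3r^2 - 36r - 108 = (r - 6)(r + 3)(r + 6).
All 3 eigenvalues are distinct, so C is diagonalizable.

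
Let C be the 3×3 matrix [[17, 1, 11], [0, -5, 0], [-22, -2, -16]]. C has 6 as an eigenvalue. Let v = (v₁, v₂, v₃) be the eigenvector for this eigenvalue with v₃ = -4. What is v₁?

4

C − 6I = [[11, 1, 11], [0, -11, 0], [-22, -2, -22]].
Solving (C − 6I)v = 0 gives the eigenspace spanned by (4, 0, -4).
With v₃ = -4, v = (4, 0, -4), so v₁ = 4.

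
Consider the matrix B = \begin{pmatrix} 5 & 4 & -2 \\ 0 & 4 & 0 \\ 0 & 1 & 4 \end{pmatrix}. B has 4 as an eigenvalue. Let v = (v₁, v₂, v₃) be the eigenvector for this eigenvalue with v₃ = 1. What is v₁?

B − 4I = [[1, 4, -2], [0, 0, 0], [0, 1, 0]].
Solving (B − 4I)v = 0 gives the eigenspace spanned by (2, 0, 1).
With v₃ = 1, v = (2, 0, 1), so v₁ = 2.

2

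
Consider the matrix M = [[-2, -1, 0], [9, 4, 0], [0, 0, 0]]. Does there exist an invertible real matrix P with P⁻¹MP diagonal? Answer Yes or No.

No

Characteristic polynomial: p(r) = r^3 - 2r^2 + r = r(r - 1)^2.
r = 1 has algebraic multiplicity 2; rank(M − 1I) = 2, so geometric multiplicity = 1.
Geometric multiplicity < algebraic multiplicity, so M is not diagonalizable.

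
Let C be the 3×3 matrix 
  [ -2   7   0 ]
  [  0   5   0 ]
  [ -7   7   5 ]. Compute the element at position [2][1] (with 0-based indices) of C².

21

Characteristic polynomial: r^3 - 8r^2 + 5r + 50 = (r - 5)^2(r + 2), so the eigenvalues are -2, 5, 5.
r=5: eigenvector (2, 2, 1).
r=-2: eigenvector (-1, 0, -1).
r=5: eigenvector (1, 1, 0).
P = [[2, -1, 1], [2, 0, 1], [1, -1, 0]], D = diag(5, -2, 5), P⁻¹ = [[-1, 1, 1], [-1, 1, 0], [2, -1, -2]].
C² = P·diag(25, 4, 25)·P⁻¹ = [[4, 21, 0], [0, 25, 0], [-21, 21, 25]].
The requested entry is 21.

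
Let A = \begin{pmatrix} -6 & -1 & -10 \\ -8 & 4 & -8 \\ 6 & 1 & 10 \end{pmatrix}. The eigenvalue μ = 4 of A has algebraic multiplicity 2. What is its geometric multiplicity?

A − 4I = [[-10, -1, -10], [-8, 0, -8], [6, 1, 6]].
This matrix has rank 2, so its null space has dimension 3 − 2 = 1.

1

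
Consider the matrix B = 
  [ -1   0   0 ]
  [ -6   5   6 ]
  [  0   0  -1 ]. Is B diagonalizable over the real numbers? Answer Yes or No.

Characteristic polynomial: p(μ) = μ^3 - 3μ^2 - 9μ - 5 = (μ - 5)(μ + 1)^2.
μ = -1 has algebraic multiplicity 2; rank(B + 1I) = 1, so geometric multiplicity = 2.
Every eigenvalue has geometric = algebraic multiplicity, so B is diagonalizable.

Yes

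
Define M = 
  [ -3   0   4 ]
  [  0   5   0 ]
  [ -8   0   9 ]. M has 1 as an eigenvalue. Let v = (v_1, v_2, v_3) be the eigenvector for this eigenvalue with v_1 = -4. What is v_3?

-4

M − 1I = [[-4, 0, 4], [0, 4, 0], [-8, 0, 8]].
Solving (M − 1I)v = 0 gives the eigenspace spanned by (-4, 0, -4).
With v_1 = -4, v = (-4, 0, -4), so v_3 = -4.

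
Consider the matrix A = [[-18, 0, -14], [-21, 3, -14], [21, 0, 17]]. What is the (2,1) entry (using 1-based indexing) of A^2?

Characteristic polynomial: μ^3 - 2μ^2 - 15μ + 36 = (μ - 3)^2(μ + 4), so the eigenvalues are -4, 3, 3.
μ=-4: eigenvector (1, 1, -1).
μ=3: eigenvector (0, 1, 0).
μ=3: eigenvector (-2, -3, 3).
P = [[1, 0, -2], [1, 1, -3], [-1, 0, 3]], D = diag(-4, 3, 3), P⁻¹ = [[3, 0, 2], [0, 1, 1], [1, 0, 1]].
A² = P·diag(16, 9, 9)·P⁻¹ = [[30, 0, 14], [21, 9, 14], [-21, 0, -5]].
The requested entry is 21.

21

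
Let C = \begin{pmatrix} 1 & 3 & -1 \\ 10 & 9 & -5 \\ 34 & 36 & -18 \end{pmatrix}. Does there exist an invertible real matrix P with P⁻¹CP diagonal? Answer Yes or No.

Characteristic polynomial: p(μ) = μ^3 + 8μ^2 + 13μ + 6 = (μ + 1)^2(μ + 6).
μ = -1 has algebraic multiplicity 2; rank(C + 1I) = 2, so geometric multiplicity = 1.
Geometric multiplicity < algebraic multiplicity, so C is not diagonalizable.

No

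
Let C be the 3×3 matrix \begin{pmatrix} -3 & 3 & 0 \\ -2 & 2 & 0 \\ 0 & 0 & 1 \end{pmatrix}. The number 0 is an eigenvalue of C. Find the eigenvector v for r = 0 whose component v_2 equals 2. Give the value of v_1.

2

C = [[-3, 3, 0], [-2, 2, 0], [0, 0, 1]].
Solving (C)v = 0 gives the eigenspace spanned by (2, 2, 0).
With v_2 = 2, v = (2, 2, 0), so v_1 = 2.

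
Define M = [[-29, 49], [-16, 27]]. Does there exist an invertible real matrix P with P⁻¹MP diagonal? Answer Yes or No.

No

Characteristic polynomial: p(r) = r^2 + 2r + 1 = (r + 1)^2.
r = -1 has algebraic multiplicity 2; rank(M + 1I) = 1, so geometric multiplicity = 1.
Geometric multiplicity < algebraic multiplicity, so M is not diagonalizable.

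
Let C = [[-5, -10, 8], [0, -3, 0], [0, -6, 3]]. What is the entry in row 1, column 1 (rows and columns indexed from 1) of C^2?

25

Characteristic polynomial: r^3 + 5r^2 - 9r - 45 = (r - 3)(r + 3)(r + 5), so the eigenvalues are -5, -3, 3.
r=-5: eigenvector (1, 0, 0).
r=-3: eigenvector (-1, 1, 1).
r=3: eigenvector (1, 0, 1).
P = [[1, -1, 1], [0, 1, 0], [0, 1, 1]], D = diag(-5, -3, 3), P⁻¹ = [[1, 2, -1], [0, 1, 0], [0, -1, 1]].
C² = P·diag(25, 9, 9)·P⁻¹ = [[25, 32, -16], [0, 9, 0], [0, 0, 9]].
The requested entry is 25.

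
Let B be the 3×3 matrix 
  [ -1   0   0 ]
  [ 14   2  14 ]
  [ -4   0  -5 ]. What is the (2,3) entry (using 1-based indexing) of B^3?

Characteristic polynomial: μ^3 + 4μ^2 - 7μ - 10 = (μ - 2)(μ + 1)(μ + 5), so the eigenvalues are -5, -1, 2.
μ=-1: eigenvector (1, 0, -1).
μ=2: eigenvector (0, 1, 0).
μ=-5: eigenvector (0, -2, 1).
P = [[1, 0, 0], [0, 1, -2], [-1, 0, 1]], D = diag(-1, 2, -5), P⁻¹ = [[1, 0, 0], [2, 1, 2], [1, 0, 1]].
B³ = P·diag(-1, 8, -125)·P⁻¹ = [[-1, 0, 0], [266, 8, 266], [-124, 0, -125]].
The requested entry is 266.

266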